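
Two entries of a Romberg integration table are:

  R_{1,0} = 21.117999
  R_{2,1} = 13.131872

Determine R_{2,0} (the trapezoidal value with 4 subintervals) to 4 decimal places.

15.1284

From R_{2,1} = (4·R_{2,0} − R_{1,0})/3, solve for R_{2,0}:
4·R_{2,0} = 3·13.131872 + 21.117999 = 60.513615
R_{2,0} = 15.128404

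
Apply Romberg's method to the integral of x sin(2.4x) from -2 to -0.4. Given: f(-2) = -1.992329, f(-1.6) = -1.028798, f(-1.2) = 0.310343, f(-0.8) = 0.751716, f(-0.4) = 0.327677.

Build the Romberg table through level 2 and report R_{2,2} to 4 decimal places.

-0.2986

R_{0,0} (trapezoid, 1 panel, h=1.6000): -1.331722
R_{1,0} (trapezoid, 2 panels, h=0.8000): -0.417586
R_{2,0} (trapezoid, 4 panels, h=0.4000): -0.319626
R_{1,1} = -0.417586 + (-0.417586 − (-1.331722))/3 = -0.112874
R_{2,1} = -0.319626 + (-0.319626 − (-0.417586))/3 = -0.286973
R_{2,2} = -0.286973 + (-0.286973 − (-0.112874))/15 = -0.298580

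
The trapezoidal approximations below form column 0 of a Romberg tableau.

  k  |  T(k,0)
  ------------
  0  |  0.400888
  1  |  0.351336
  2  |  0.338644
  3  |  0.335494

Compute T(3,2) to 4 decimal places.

T(2,1) = (4·0.338644 − 0.351336) / 3 = 0.334413
T(3,1) = (4·0.335494 − 0.338644) / 3 = 0.334444
T(3,2) = (16·0.334444 − 0.334413) / 15 = 0.334446

0.3344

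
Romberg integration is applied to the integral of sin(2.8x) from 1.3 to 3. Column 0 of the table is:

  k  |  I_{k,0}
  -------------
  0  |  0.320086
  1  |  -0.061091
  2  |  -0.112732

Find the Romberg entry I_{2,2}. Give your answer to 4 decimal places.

Richardson extrapolation on the trapezoidal column (denominator 4−1=3):
I_{1,1} = -0.061091 + (-0.061091 − 0.320086)/3 = -0.188150
I_{2,1} = (4·(-0.112732) − (-0.061091)) / 3 = -0.129946
I_{2,2} = -0.129946 + (-0.129946 − (-0.188150))/15 = -0.126066

-0.1261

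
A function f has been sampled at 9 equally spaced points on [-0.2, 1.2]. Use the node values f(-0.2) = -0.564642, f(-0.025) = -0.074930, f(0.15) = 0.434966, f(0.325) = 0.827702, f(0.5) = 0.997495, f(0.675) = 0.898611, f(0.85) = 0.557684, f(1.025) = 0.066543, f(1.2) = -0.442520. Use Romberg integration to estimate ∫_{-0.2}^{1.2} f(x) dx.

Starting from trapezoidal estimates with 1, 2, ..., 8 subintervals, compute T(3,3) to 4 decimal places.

0.5741

T(0,0) (trapezoid, 1 panel, h=1.4000): -0.705013
T(1,0) (trapezoid, 2 panels, h=0.7000): 0.345740
T(2,0) (trapezoid, 4 panels, h=0.3500): 0.520297
T(3,0) (trapezoid, 8 panels, h=0.1750): 0.560786
T(1,1) = 0.345740 + (0.345740 − (-0.705013))/3 = 0.695991
T(2,1) = 0.520297 + (0.520297 − 0.345740)/3 = 0.578483
T(3,1) = 0.560786 + (0.560786 − 0.520297)/3 = 0.574282
T(2,2) = 0.578483 + (0.578483 − 0.695991)/15 = 0.570649
T(3,2) = 0.574282 + (0.574282 − 0.578483)/15 = 0.574002
T(3,3) = 0.574002 + (0.574002 − 0.570649)/63 = 0.574055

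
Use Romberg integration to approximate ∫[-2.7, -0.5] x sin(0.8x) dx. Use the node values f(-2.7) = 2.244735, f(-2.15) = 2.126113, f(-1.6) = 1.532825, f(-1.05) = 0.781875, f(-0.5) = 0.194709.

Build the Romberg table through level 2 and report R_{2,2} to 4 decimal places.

3.1417

R_{0,0} (trapezoid, 1 panel, h=2.2000): 2.683388
R_{1,0} (trapezoid, 2 panels, h=1.1000): 3.027802
R_{2,0} (trapezoid, 4 panels, h=0.5500): 3.113294
R_{1,1} = 3.027802 + (3.027802 − 2.683388)/3 = 3.142607
R_{2,1} = 3.113294 + (3.113294 − 3.027802)/3 = 3.141791
R_{2,2} = 3.141791 + (3.141791 − 3.142607)/15 = 3.141737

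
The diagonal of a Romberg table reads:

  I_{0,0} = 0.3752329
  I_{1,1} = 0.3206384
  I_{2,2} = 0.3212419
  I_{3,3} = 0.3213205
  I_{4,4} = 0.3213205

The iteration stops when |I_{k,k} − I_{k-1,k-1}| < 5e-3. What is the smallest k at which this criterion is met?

k = 2

|I_{1,1} − I_{0,0}| = 0.0545945 ≥ 5e-3
|I_{2,2} − I_{1,1}| = 0.0006035 < 5e-3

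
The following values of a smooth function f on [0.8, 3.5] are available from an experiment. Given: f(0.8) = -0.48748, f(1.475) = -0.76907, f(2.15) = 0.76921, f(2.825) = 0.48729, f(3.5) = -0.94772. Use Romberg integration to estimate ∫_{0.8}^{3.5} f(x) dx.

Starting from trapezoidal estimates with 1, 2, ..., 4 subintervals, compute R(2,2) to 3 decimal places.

-0.295

R(0,0) (trapezoid, 1 panel, h=2.7000): -1.93752
R(1,0) (trapezoid, 2 panels, h=1.3500): 0.06967
R(2,0) (trapezoid, 4 panels, h=0.6750): -0.15536
R(1,1) = 0.06967 + (0.06967 − (-1.93752))/3 = 0.73873
R(2,1) = -0.15536 + (-0.15536 − 0.06967)/3 = -0.23037
R(2,2) = -0.23037 + (-0.23037 − 0.73873)/15 = -0.29498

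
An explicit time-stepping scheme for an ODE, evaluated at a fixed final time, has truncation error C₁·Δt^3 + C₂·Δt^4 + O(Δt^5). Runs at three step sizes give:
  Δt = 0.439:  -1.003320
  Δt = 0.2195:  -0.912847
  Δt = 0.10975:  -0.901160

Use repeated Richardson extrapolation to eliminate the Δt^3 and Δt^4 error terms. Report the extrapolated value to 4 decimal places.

First eliminate the Δt^3 term (factor 2^3 = 8):
  B₁ = (8·(-0.912847) − (-1.003320))/7 = -0.899922
  B₂ = (8·(-0.901160) − (-0.912847))/7 = -0.899490
Then eliminate the Δt^4 term (factor 2^4 = 16):
  (16·(-0.899490) − (-0.899922))/15 = -0.899461

-0.8995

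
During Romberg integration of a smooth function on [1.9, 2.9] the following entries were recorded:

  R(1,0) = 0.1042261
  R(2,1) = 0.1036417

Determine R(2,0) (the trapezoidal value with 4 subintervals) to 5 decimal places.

0.10379

From R(2,1) = (4·R(2,0) − R(1,0))/3, solve for R(2,0):
4·R(2,0) = 3·0.1036417 + 0.1042261 = 0.4151512
R(2,0) = 0.1037878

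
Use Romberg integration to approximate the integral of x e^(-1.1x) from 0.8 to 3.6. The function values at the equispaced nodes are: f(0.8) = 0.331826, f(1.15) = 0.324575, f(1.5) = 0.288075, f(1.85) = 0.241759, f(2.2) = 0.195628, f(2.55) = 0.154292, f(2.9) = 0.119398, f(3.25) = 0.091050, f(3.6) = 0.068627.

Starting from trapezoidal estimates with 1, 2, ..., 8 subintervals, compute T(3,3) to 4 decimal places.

0.5663

T(0,0) (trapezoid, 1 panel, h=2.8000): 0.560634
T(1,0) (trapezoid, 2 panels, h=1.4000): 0.554196
T(2,0) (trapezoid, 4 panels, h=0.7000): 0.562329
T(3,0) (trapezoid, 8 panels, h=0.3500): 0.565251
T(1,1) = 0.554196 + (0.554196 − 0.560634)/3 = 0.552050
T(2,1) = 0.562329 + (0.562329 − 0.554196)/3 = 0.565040
T(3,1) = 0.565251 + (0.565251 − 0.562329)/3 = 0.566225
T(2,2) = 0.565040 + (0.565040 − 0.552050)/15 = 0.565906
T(3,2) = 0.566225 + (0.566225 − 0.565040)/15 = 0.566304
T(3,3) = 0.566304 + (0.566304 − 0.565906)/63 = 0.566310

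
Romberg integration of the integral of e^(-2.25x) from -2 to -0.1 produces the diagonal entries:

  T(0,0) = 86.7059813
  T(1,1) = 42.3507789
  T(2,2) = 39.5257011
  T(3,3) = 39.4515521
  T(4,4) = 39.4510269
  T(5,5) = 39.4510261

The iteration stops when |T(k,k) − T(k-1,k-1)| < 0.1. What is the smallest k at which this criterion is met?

k = 3

|T(1,1) − T(0,0)| = 44.3552024 ≥ 0.1
|T(2,2) − T(1,1)| = 2.8250778 ≥ 0.1
|T(3,3) − T(2,2)| = 0.0741490 < 0.1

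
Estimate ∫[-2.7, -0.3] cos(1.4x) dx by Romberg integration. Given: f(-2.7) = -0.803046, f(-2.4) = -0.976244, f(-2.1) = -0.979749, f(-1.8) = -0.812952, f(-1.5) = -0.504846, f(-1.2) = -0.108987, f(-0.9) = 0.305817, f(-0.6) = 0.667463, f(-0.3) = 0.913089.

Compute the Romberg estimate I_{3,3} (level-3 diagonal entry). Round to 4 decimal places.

I_{0,0} (trapezoid, 1 panel, h=2.4000): 0.132052
I_{1,0} (trapezoid, 2 panels, h=1.2000): -0.539789
I_{2,0} (trapezoid, 4 panels, h=0.6000): -0.674254
I_{3,0} (trapezoid, 8 panels, h=0.3000): -0.706343
I_{1,1} = -0.539789 + (-0.539789 − 0.132052)/3 = -0.763736
I_{2,1} = -0.674254 + (-0.674254 − (-0.539789))/3 = -0.719076
I_{3,1} = -0.706343 + (-0.706343 − (-0.674254))/3 = -0.717039
I_{2,2} = -0.719076 + (-0.719076 − (-0.763736))/15 = -0.716099
I_{3,2} = -0.717039 + (-0.717039 − (-0.719076))/15 = -0.716903
I_{3,3} = -0.716903 + (-0.716903 − (-0.716099))/63 = -0.716916

-0.7169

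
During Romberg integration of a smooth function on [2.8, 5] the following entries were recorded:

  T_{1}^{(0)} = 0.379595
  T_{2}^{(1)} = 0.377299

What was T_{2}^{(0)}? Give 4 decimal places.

From T_{2}^{(1)} = (4·T_{2}^{(0)} − T_{1}^{(0)})/3, solve for T_{2}^{(0)}:
4·T_{2}^{(0)} = 3·0.377299 + 0.379595 = 1.511492
T_{2}^{(0)} = 0.377873

0.3779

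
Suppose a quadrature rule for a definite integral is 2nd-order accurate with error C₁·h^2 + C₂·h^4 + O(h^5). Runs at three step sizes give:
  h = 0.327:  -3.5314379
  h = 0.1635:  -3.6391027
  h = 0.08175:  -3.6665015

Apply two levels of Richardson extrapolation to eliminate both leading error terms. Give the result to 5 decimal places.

First eliminate the h^2 term (factor 2^2 = 4):
  B₁ = (4·(-3.6391027) − (-3.5314379))/3 = -3.6749910
  B₂ = (4·(-3.6665015) − (-3.6391027))/3 = -3.6756344
Then eliminate the h^4 term (factor 2^4 = 16):
  (16·(-3.6756344) − (-3.6749910))/15 = -3.6756773

-3.67568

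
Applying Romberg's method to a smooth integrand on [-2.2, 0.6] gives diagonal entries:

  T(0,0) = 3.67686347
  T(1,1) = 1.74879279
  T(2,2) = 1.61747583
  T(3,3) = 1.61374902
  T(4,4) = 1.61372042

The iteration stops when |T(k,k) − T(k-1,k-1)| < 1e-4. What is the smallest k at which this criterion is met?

k = 4

|T(1,1) − T(0,0)| = 1.92807068 ≥ 1e-4
|T(2,2) − T(1,1)| = 0.13131696 ≥ 1e-4
|T(3,3) − T(2,2)| = 0.00372681 ≥ 1e-4
|T(4,4) − T(3,3)| = 0.00002860 < 1e-4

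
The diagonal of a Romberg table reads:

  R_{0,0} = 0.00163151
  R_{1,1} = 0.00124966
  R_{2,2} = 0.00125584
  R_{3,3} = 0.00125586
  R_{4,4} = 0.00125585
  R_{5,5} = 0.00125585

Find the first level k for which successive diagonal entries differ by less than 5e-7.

|R_{1,1} − R_{0,0}| = 0.00038185 ≥ 5e-7
|R_{2,2} − R_{1,1}| = 0.00000618 ≥ 5e-7
|R_{3,3} − R_{2,2}| = 0.00000002 < 5e-7

k = 3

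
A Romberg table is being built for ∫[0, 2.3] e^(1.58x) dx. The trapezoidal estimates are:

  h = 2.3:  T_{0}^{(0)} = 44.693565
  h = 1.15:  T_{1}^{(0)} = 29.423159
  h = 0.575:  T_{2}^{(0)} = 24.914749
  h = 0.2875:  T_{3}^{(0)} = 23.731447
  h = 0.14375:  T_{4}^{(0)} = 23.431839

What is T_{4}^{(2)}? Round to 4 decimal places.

T_{3}^{(1)} = (4·23.731447 − 24.914749) / 3 = 23.337013
T_{4}^{(1)} = (4·23.431839 − 23.731447) / 3 = 23.331970
T_{4}^{(2)} = 23.331970 + (23.331970 − 23.337013)/15 = 23.331634

23.3316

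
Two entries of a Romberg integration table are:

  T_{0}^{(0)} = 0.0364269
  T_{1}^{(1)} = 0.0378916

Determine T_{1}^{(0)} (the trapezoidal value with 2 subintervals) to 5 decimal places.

0.03753

From T_{1}^{(1)} = (4·T_{1}^{(0)} − T_{0}^{(0)})/3, solve for T_{1}^{(0)}:
4·T_{1}^{(0)} = 3·0.0378916 + 0.0364269 = 0.1501017
T_{1}^{(0)} = 0.0375254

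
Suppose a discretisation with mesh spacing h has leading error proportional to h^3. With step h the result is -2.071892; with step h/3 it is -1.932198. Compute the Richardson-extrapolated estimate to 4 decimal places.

-1.9268

Extrapolated value = (27·A(h/3) − A(h)) / (27 − 1)
= (27·(-1.932198) − (-2.071892)) / 26
= -50.097454 / 26 = -1.926825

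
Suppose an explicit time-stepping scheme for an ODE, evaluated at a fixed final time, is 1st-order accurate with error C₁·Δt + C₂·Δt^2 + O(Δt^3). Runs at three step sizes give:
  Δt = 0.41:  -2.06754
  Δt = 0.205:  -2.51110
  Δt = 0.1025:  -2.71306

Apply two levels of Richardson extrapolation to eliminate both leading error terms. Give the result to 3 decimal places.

-2.902

First eliminate the Δt term (factor 2^1 = 2):
  B₁ = (2·(-2.51110) − (-2.06754))/1 = -2.95466
  B₂ = (2·(-2.71306) − (-2.51110))/1 = -2.91502
Then eliminate the Δt^2 term (factor 2^2 = 4):
  (4·(-2.91502) − (-2.95466))/3 = -2.90181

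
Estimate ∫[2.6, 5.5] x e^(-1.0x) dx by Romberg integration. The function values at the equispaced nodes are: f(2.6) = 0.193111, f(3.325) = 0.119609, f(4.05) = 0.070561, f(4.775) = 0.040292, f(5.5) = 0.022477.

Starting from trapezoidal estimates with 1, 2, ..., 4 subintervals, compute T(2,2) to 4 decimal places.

T(0,0) (trapezoid, 1 panel, h=2.9000): 0.312603
T(1,0) (trapezoid, 2 panels, h=1.4500): 0.258615
T(2,0) (trapezoid, 4 panels, h=0.7250): 0.245236
T(1,1) = 0.258615 + (0.258615 − 0.312603)/3 = 0.240619
T(2,1) = 0.245236 + (0.245236 − 0.258615)/3 = 0.240776
T(2,2) = 0.240776 + (0.240776 − 0.240619)/15 = 0.240786

0.2408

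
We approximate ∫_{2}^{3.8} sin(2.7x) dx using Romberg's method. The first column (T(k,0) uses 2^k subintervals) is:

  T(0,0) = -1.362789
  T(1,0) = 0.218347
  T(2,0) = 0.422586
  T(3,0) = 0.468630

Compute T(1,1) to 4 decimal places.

0.7454

Richardson extrapolation on the trapezoidal column (denominator 4−1=3):
T(1,1) = 0.218347 + (0.218347 − (-1.362789))/3 = 0.745392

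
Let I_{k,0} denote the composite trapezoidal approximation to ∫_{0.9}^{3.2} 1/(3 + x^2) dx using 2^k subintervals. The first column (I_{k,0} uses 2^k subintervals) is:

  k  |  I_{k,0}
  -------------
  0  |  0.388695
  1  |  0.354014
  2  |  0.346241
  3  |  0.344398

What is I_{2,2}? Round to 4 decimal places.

I_{1,1} = 0.354014 + (0.354014 − 0.388695)/3 = 0.342454
I_{2,1} = (4·0.346241 − 0.354014) / 3 = 0.343650
I_{2,2} = 0.343650 + (0.343650 − 0.342454)/15 = 0.343730
(Column j=1 coincides with Simpson's rule on the same nodes.)

0.3437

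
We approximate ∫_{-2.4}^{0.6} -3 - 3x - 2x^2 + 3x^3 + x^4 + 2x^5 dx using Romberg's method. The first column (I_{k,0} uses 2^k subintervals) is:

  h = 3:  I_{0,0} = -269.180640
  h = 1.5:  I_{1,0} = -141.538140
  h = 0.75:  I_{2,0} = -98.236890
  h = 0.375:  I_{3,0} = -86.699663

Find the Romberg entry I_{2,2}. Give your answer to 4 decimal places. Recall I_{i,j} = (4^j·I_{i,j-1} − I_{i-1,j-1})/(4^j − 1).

Richardson extrapolation on the trapezoidal column (denominator 4−1=3):
I_{1,1} = -141.538140 + (-141.538140 − (-269.180640))/3 = -98.990640
I_{2,1} = (4·(-98.236890) − (-141.538140)) / 3 = -83.803140
I_{2,2} = -83.803140 + (-83.803140 − (-98.990640))/15 = -82.790640
(Column j=1 coincides with Simpson's rule on the same nodes.)

-82.7906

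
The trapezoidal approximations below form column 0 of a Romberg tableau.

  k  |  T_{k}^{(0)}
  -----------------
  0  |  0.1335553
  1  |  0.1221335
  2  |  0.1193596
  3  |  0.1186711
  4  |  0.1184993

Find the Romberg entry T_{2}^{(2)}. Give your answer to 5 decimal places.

0.11844

T_{1}^{(1)} = (4·0.1221335 − 0.1335553) / 3 = 0.1183262
T_{2}^{(1)} = 0.1193596 + (0.1193596 − 0.1221335)/3 = 0.1184350
T_{2}^{(2)} = (16·0.1184350 − 0.1183262) / 15 = 0.1184423
(Column j=1 coincides with Simpson's rule on the same nodes.)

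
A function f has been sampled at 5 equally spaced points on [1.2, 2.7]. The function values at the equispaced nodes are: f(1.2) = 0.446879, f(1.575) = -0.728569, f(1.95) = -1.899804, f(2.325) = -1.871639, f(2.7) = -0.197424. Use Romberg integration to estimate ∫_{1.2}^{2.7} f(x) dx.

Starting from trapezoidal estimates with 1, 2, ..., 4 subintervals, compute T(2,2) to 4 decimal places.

-1.7376

T(0,0) (trapezoid, 1 panel, h=1.5000): 0.187091
T(1,0) (trapezoid, 2 panels, h=0.7500): -1.331307
T(2,0) (trapezoid, 4 panels, h=0.3750): -1.640732
T(1,1) = -1.331307 + (-1.331307 − 0.187091)/3 = -1.837440
T(2,1) = -1.640732 + (-1.640732 − (-1.331307))/3 = -1.743874
T(2,2) = -1.743874 + (-1.743874 − (-1.837440))/15 = -1.737636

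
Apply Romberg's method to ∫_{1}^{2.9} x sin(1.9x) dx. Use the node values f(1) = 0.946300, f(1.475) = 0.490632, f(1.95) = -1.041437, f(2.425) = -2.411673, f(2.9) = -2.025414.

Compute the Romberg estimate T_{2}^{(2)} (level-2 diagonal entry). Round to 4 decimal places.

T_{0}^{(0)} (trapezoid, 1 panel, h=1.9000): -1.025158
T_{1}^{(0)} (trapezoid, 2 panels, h=0.9500): -1.501944
T_{2}^{(0)} (trapezoid, 4 panels, h=0.4750): -1.663467
T_{1}^{(1)} = -1.501944 + (-1.501944 − (-1.025158))/3 = -1.660873
T_{2}^{(1)} = -1.663467 + (-1.663467 − (-1.501944))/3 = -1.717308
T_{2}^{(2)} = -1.717308 + (-1.717308 − (-1.660873))/15 = -1.721070

-1.7211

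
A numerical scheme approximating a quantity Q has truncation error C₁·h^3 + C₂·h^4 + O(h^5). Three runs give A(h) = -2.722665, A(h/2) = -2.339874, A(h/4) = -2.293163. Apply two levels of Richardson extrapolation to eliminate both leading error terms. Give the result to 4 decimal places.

-2.2866

First eliminate the h^3 term (factor 2^3 = 8):
  B₁ = (8·(-2.339874) − (-2.722665))/7 = -2.285190
  B₂ = (8·(-2.293163) − (-2.339874))/7 = -2.286490
Then eliminate the h^4 term (factor 2^4 = 16):
  (16·(-2.286490) − (-2.285190))/15 = -2.286577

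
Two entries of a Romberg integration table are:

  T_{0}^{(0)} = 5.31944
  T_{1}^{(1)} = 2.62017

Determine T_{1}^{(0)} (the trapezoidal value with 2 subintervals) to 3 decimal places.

From T_{1}^{(1)} = (4·T_{1}^{(0)} − T_{0}^{(0)})/3, solve for T_{1}^{(0)}:
4·T_{1}^{(0)} = 3·2.62017 + 5.31944 = 13.17995
T_{1}^{(0)} = 3.29499

3.295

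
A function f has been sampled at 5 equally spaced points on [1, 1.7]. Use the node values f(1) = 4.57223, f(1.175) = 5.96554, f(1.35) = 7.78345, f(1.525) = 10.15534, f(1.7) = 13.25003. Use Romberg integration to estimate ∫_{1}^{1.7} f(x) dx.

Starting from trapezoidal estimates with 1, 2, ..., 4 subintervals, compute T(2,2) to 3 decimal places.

5.709

T(0,0) (trapezoid, 1 panel, h=0.7000): 6.23779
T(1,0) (trapezoid, 2 panels, h=0.3500): 5.84310
T(2,0) (trapezoid, 4 panels, h=0.1750): 5.74271
T(1,1) = 5.84310 + (5.84310 − 6.23779)/3 = 5.71154
T(2,1) = 5.74271 + (5.74271 − 5.84310)/3 = 5.70925
T(2,2) = 5.70925 + (5.70925 − 5.71154)/15 = 5.70910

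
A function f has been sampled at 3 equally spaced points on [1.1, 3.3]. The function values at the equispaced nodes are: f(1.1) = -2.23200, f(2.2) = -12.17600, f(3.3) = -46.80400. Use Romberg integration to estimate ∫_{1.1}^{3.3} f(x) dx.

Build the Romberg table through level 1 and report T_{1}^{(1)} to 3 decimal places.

T_{0}^{(0)} (trapezoid, 1 panel, h=2.2000): -53.93960
T_{1}^{(0)} (trapezoid, 2 panels, h=1.1000): -40.36340
T_{1}^{(1)} = -40.36340 + (-40.36340 − (-53.93960))/3 = -35.83800

-35.838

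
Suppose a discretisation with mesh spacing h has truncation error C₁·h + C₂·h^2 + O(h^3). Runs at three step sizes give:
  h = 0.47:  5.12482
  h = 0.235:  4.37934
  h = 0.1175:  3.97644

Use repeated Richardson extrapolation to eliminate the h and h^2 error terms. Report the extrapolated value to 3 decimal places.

3.553

First eliminate the h term (factor 2^1 = 2):
  B₁ = (2·4.37934 − 5.12482)/1 = 3.63386
  B₂ = (2·3.97644 − 4.37934)/1 = 3.57354
Then eliminate the h^2 term (factor 2^2 = 4):
  (4·3.57354 − 3.63386)/3 = 3.55343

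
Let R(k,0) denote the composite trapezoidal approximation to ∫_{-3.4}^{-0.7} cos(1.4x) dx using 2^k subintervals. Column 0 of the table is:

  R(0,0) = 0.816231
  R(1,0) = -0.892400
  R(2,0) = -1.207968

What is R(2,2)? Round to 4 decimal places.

R(1,1) = (4·(-0.892400) − 0.816231) / 3 = -1.461944
R(2,1) = -1.207968 + (-1.207968 − (-0.892400))/3 = -1.313157
R(2,2) = (16·(-1.313157) − (-1.461944)) / 15 = -1.303238

-1.3032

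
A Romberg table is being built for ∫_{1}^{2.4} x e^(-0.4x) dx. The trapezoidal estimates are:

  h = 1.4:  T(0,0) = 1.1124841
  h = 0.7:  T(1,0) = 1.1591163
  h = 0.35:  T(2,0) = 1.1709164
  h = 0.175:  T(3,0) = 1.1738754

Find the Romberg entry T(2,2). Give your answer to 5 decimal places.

1.17486

Richardson extrapolation on the trapezoidal column (denominator 4−1=3):
T(1,1) = 1.1591163 + (1.1591163 − 1.1124841)/3 = 1.1746604
T(2,1) = 1.1709164 + (1.1709164 − 1.1591163)/3 = 1.1748498
T(2,2) = 1.1748498 + (1.1748498 − 1.1746604)/15 = 1.1748624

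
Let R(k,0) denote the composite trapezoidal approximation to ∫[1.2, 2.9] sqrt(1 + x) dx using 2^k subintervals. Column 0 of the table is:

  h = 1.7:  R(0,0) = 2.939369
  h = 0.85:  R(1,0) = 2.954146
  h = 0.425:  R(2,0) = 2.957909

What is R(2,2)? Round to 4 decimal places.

R(1,1) = 2.954146 + (2.954146 − 2.939369)/3 = 2.959072
R(2,1) = 2.957909 + (2.957909 − 2.954146)/3 = 2.959163
R(2,2) = 2.959163 + (2.959163 − 2.959072)/15 = 2.959169
(Column j=1 coincides with Simpson's rule on the same nodes.)

2.9592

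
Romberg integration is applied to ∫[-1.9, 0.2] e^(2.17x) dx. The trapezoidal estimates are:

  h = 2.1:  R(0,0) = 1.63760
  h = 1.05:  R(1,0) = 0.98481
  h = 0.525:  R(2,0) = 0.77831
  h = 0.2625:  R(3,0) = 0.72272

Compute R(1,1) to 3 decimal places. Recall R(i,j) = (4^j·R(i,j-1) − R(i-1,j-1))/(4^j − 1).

0.767

Richardson extrapolation on the trapezoidal column (denominator 4−1=3):
R(1,1) = (4·0.98481 − 1.63760) / 3 = 0.76721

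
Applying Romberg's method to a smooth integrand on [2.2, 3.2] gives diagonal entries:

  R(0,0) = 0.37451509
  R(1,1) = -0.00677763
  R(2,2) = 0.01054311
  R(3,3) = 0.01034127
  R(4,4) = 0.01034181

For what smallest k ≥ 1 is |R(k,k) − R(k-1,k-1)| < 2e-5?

k = 4

|R(1,1) − R(0,0)| = 0.38129272 ≥ 2e-5
|R(2,2) − R(1,1)| = 0.01732074 ≥ 2e-5
|R(3,3) − R(2,2)| = 0.00020184 ≥ 2e-5
|R(4,4) − R(3,3)| = 0.00000054 < 2e-5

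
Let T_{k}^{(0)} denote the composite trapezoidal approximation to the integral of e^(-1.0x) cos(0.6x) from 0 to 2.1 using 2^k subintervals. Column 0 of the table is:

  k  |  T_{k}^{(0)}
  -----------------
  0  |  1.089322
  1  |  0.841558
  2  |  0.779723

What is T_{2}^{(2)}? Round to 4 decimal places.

T_{1}^{(1)} = (4·0.841558 − 1.089322) / 3 = 0.758970
T_{2}^{(1)} = 0.779723 + (0.779723 − 0.841558)/3 = 0.759111
T_{2}^{(2)} = (16·0.759111 − 0.758970) / 15 = 0.759120

0.7591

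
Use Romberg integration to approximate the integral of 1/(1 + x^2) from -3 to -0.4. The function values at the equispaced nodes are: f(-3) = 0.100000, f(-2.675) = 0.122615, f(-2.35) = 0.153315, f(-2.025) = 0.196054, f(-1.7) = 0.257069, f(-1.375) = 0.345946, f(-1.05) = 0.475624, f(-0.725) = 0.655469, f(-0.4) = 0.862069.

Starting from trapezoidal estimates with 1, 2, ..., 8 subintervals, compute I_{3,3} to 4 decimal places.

0.8685

I_{0,0} (trapezoid, 1 panel, h=2.6000): 1.250690
I_{1,0} (trapezoid, 2 panels, h=1.3000): 0.959535
I_{2,0} (trapezoid, 4 panels, h=0.6500): 0.888578
I_{3,0} (trapezoid, 8 panels, h=0.3250): 0.873316
I_{1,1} = 0.959535 + (0.959535 − 1.250690)/3 = 0.862483
I_{2,1} = 0.888578 + (0.888578 − 0.959535)/3 = 0.864926
I_{3,1} = 0.873316 + (0.873316 − 0.888578)/3 = 0.868229
I_{2,2} = 0.864926 + (0.864926 − 0.862483)/15 = 0.865089
I_{3,2} = 0.868229 + (0.868229 − 0.864926)/15 = 0.868449
I_{3,3} = 0.868449 + (0.868449 − 0.865089)/63 = 0.868502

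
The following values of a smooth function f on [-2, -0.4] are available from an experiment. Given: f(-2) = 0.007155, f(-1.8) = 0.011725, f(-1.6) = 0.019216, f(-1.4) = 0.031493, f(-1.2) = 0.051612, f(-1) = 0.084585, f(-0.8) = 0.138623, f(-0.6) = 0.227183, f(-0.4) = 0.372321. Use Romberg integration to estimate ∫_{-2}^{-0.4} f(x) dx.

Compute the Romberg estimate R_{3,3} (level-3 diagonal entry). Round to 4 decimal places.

0.1478

R_{0,0} (trapezoid, 1 panel, h=1.6000): 0.303581
R_{1,0} (trapezoid, 2 panels, h=0.8000): 0.193080
R_{2,0} (trapezoid, 4 panels, h=0.4000): 0.159676
R_{3,0} (trapezoid, 8 panels, h=0.2000): 0.150835
R_{1,1} = 0.193080 + (0.193080 − 0.303581)/3 = 0.156246
R_{2,1} = 0.159676 + (0.159676 − 0.193080)/3 = 0.148541
R_{3,1} = 0.150835 + (0.150835 − 0.159676)/3 = 0.147888
R_{2,2} = 0.148541 + (0.148541 − 0.156246)/15 = 0.148027
R_{3,2} = 0.147888 + (0.147888 − 0.148541)/15 = 0.147844
R_{3,3} = 0.147844 + (0.147844 − 0.148027)/63 = 0.147841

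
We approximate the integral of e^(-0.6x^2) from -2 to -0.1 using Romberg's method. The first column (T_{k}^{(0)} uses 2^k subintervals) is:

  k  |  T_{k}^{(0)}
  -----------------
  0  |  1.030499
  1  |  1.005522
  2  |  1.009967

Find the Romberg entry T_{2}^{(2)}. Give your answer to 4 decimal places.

1.0124

T_{1}^{(1)} = 1.005522 + (1.005522 − 1.030499)/3 = 0.997196
T_{2}^{(1)} = 1.009967 + (1.009967 − 1.005522)/3 = 1.011449
T_{2}^{(2)} = 1.011449 + (1.011449 − 0.997196)/15 = 1.012399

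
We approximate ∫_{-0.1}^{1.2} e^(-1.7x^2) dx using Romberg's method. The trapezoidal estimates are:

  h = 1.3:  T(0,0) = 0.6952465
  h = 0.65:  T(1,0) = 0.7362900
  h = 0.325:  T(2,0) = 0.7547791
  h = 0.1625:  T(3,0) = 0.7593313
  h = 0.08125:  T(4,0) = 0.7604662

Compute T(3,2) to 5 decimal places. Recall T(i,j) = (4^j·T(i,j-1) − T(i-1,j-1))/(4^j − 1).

0.76084

T(2,1) = 0.7547791 + (0.7547791 − 0.7362900)/3 = 0.7609421
T(3,1) = (4·0.7593313 − 0.7547791) / 3 = 0.7608487
T(3,2) = 0.7608487 + (0.7608487 − 0.7609421)/15 = 0.7608425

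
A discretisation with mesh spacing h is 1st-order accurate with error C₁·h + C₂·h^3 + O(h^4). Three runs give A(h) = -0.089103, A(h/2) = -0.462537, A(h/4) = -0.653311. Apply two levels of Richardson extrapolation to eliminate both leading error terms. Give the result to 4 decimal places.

First eliminate the h term (factor 2^1 = 2):
  B₁ = (2·(-0.462537) − (-0.089103))/1 = -0.835971
  B₂ = (2·(-0.653311) − (-0.462537))/1 = -0.844085
Then eliminate the h^3 term (factor 2^3 = 8):
  (8·(-0.844085) − (-0.835971))/7 = -0.845244

-0.8452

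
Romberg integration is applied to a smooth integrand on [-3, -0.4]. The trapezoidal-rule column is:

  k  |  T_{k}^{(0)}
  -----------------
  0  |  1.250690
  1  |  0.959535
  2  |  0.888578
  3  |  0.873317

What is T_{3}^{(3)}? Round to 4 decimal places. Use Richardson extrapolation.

Richardson extrapolation on the trapezoidal column (denominator 4−1=3):
T_{1}^{(1)} = 0.959535 + (0.959535 − 1.250690)/3 = 0.862483
T_{2}^{(1)} = 0.888578 + (0.888578 − 0.959535)/3 = 0.864926
T_{3}^{(1)} = 0.873317 + (0.873317 − 0.888578)/3 = 0.868230
T_{2}^{(2)} = 0.864926 + (0.864926 − 0.862483)/15 = 0.865089
T_{3}^{(2)} = (16·0.868230 − 0.864926) / 15 = 0.868450
T_{3}^{(3)} = (64·0.868450 − 0.865089) / 63 = 0.868503
(Column j=1 coincides with Simpson's rule on the same nodes.)

0.8685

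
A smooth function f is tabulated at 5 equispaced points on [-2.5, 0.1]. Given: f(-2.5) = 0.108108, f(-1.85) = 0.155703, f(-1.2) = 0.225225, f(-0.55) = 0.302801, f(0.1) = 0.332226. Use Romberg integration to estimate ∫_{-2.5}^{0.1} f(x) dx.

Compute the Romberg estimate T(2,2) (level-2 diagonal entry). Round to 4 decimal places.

T(0,0) (trapezoid, 1 panel, h=2.6000): 0.572434
T(1,0) (trapezoid, 2 panels, h=1.3000): 0.579010
T(2,0) (trapezoid, 4 panels, h=0.6500): 0.587532
T(1,1) = 0.579010 + (0.579010 − 0.572434)/3 = 0.581202
T(2,1) = 0.587532 + (0.587532 − 0.579010)/3 = 0.590373
T(2,2) = 0.590373 + (0.590373 − 0.581202)/15 = 0.590984

0.5910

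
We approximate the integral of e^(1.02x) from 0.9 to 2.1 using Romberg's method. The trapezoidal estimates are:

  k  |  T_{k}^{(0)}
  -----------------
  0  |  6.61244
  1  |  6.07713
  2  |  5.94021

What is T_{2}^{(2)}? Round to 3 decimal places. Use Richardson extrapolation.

Richardson extrapolation on the trapezoidal column (denominator 4−1=3):
T_{1}^{(1)} = 6.07713 + (6.07713 − 6.61244)/3 = 5.89869
T_{2}^{(1)} = 5.94021 + (5.94021 − 6.07713)/3 = 5.89457
T_{2}^{(2)} = 5.89457 + (5.89457 − 5.89869)/15 = 5.89430

5.894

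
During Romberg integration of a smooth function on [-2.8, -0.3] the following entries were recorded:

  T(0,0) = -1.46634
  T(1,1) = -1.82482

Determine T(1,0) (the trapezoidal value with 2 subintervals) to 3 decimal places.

From T(1,1) = (4·T(1,0) − T(0,0))/3, solve for T(1,0):
4·T(1,0) = 3·(-1.82482) + (-1.46634) = -6.94080
T(1,0) = -1.73520

-1.735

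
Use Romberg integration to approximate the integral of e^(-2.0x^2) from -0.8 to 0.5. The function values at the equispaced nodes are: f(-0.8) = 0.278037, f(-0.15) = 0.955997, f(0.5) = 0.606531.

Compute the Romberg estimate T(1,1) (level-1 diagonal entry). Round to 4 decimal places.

1.0202

T(0,0) (trapezoid, 1 panel, h=1.3000): 0.574969
T(1,0) (trapezoid, 2 panels, h=0.6500): 0.908883
T(1,1) = 0.908883 + (0.908883 − 0.574969)/3 = 1.020188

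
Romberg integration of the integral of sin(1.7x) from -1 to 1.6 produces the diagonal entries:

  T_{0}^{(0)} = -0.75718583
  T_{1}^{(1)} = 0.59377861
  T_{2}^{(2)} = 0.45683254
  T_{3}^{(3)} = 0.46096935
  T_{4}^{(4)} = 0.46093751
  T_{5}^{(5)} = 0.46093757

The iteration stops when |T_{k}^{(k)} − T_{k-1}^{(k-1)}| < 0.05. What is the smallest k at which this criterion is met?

|T_{1}^{(1)} − T_{0}^{(0)}| = 1.35096444 ≥ 0.05
|T_{2}^{(2)} − T_{1}^{(1)}| = 0.13694607 ≥ 0.05
|T_{3}^{(3)} − T_{2}^{(2)}| = 0.00413681 < 0.05

k = 3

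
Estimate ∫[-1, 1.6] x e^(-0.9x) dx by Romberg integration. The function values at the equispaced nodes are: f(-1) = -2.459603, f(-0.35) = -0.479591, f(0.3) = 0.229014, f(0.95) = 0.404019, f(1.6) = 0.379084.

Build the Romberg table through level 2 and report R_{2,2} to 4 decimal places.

-0.4112

R_{0,0} (trapezoid, 1 panel, h=2.6000): -2.704675
R_{1,0} (trapezoid, 2 panels, h=1.3000): -1.054619
R_{2,0} (trapezoid, 4 panels, h=0.6500): -0.576431
R_{1,1} = -1.054619 + (-1.054619 − (-2.704675))/3 = -0.504600
R_{2,1} = -0.576431 + (-0.576431 − (-1.054619))/3 = -0.417035
R_{2,2} = -0.417035 + (-0.417035 − (-0.504600))/15 = -0.411197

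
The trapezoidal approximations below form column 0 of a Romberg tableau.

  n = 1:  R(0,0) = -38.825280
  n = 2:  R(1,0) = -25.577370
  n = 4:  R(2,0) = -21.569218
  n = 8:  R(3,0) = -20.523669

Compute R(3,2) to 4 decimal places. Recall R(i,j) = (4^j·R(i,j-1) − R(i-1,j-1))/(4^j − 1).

-20.1713

R(2,1) = -21.569218 + (-21.569218 − (-25.577370))/3 = -20.233167
R(3,1) = (4·(-20.523669) − (-21.569218)) / 3 = -20.175153
R(3,2) = -20.175153 + (-20.175153 − (-20.233167))/15 = -20.171285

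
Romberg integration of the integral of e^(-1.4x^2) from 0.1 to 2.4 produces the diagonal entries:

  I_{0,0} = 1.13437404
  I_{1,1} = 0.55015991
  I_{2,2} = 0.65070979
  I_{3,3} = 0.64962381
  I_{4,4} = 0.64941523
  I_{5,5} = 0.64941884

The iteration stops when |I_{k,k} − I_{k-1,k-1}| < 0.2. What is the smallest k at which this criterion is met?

k = 2

|I_{1,1} − I_{0,0}| = 0.58421413 ≥ 0.2
|I_{2,2} − I_{1,1}| = 0.10054988 < 0.2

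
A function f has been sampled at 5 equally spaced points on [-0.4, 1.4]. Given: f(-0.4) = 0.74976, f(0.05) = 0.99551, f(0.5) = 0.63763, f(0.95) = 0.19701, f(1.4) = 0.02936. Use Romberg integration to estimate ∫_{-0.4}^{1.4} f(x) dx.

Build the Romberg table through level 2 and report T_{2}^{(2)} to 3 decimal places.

T_{0}^{(0)} (trapezoid, 1 panel, h=1.8000): 0.70121
T_{1}^{(0)} (trapezoid, 2 panels, h=0.9000): 0.92447
T_{2}^{(0)} (trapezoid, 4 panels, h=0.4500): 0.99887
T_{1}^{(1)} = 0.92447 + (0.92447 − 0.70121)/3 = 0.99889
T_{2}^{(1)} = 0.99887 + (0.99887 − 0.92447)/3 = 1.02367
T_{2}^{(2)} = 1.02367 + (1.02367 − 0.99889)/15 = 1.02532

1.025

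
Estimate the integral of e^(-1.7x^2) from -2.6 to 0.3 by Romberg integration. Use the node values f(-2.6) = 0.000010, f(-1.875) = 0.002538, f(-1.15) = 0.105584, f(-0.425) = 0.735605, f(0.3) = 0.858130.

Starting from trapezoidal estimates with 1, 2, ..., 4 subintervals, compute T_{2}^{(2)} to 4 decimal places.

0.9955

T_{0}^{(0)} (trapezoid, 1 panel, h=2.9000): 1.244303
T_{1}^{(0)} (trapezoid, 2 panels, h=1.4500): 0.775248
T_{2}^{(0)} (trapezoid, 4 panels, h=0.7250): 0.922778
T_{1}^{(1)} = 0.775248 + (0.775248 − 1.244303)/3 = 0.618896
T_{2}^{(1)} = 0.922778 + (0.922778 − 0.775248)/3 = 0.971955
T_{2}^{(2)} = 0.971955 + (0.971955 − 0.618896)/15 = 0.995492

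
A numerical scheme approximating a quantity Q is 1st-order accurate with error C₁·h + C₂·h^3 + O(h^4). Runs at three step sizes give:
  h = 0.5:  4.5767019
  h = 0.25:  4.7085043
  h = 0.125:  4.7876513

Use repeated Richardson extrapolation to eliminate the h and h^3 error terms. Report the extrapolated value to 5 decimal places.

First eliminate the h term (factor 2^1 = 2):
  B₁ = (2·4.7085043 − 4.5767019)/1 = 4.8403067
  B₂ = (2·4.7876513 − 4.7085043)/1 = 4.8667983
Then eliminate the h^3 term (factor 2^3 = 8):
  (8·4.8667983 − 4.8403067)/7 = 4.8705828

4.87058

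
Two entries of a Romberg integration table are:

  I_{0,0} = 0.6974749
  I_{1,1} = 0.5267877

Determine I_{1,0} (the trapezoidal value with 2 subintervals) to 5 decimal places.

0.56946

From I_{1,1} = (4·I_{1,0} − I_{0,0})/3, solve for I_{1,0}:
4·I_{1,0} = 3·0.5267877 + 0.6974749 = 2.2778380
I_{1,0} = 0.5694595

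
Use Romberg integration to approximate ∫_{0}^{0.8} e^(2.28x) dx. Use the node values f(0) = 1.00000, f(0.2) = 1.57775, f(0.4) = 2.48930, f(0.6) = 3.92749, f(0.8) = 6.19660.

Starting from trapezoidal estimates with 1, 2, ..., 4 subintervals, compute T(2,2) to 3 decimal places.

2.279

T(0,0) (trapezoid, 1 panel, h=0.8000): 2.87864
T(1,0) (trapezoid, 2 panels, h=0.4000): 2.43504
T(2,0) (trapezoid, 4 panels, h=0.2000): 2.31857
T(1,1) = 2.43504 + (2.43504 − 2.87864)/3 = 2.28717
T(2,1) = 2.31857 + (2.31857 − 2.43504)/3 = 2.27975
T(2,2) = 2.27975 + (2.27975 − 2.28717)/15 = 2.27926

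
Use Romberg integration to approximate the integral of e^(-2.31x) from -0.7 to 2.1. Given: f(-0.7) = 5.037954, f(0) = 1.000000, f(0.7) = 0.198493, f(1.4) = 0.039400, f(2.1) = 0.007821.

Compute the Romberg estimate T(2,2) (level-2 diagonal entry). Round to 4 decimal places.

T(0,0) (trapezoid, 1 panel, h=2.8000): 7.064085
T(1,0) (trapezoid, 2 panels, h=1.4000): 3.809933
T(2,0) (trapezoid, 4 panels, h=0.7000): 2.632546
T(1,1) = 3.809933 + (3.809933 − 7.064085)/3 = 2.725216
T(2,1) = 2.632546 + (2.632546 − 3.809933)/3 = 2.240084
T(2,2) = 2.240084 + (2.240084 − 2.725216)/15 = 2.207742

2.2077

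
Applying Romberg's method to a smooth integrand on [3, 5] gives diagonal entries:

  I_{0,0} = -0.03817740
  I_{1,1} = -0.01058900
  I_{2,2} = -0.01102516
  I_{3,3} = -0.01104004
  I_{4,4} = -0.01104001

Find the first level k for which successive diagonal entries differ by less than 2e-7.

|I_{1,1} − I_{0,0}| = 0.02758840 ≥ 2e-7
|I_{2,2} − I_{1,1}| = 0.00043616 ≥ 2e-7
|I_{3,3} − I_{2,2}| = 0.00001488 ≥ 2e-7
|I_{4,4} − I_{3,3}| = 0.00000003 < 2e-7

k = 4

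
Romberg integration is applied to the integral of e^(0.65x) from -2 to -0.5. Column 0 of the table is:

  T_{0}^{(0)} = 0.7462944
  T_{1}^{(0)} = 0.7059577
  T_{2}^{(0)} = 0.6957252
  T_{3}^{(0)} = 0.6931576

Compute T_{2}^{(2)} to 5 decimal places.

T_{1}^{(1)} = 0.7059577 + (0.7059577 − 0.7462944)/3 = 0.6925121
T_{2}^{(1)} = (4·0.6957252 − 0.7059577) / 3 = 0.6923144
T_{2}^{(2)} = 0.6923144 + (0.6923144 − 0.6925121)/15 = 0.6923012

0.69230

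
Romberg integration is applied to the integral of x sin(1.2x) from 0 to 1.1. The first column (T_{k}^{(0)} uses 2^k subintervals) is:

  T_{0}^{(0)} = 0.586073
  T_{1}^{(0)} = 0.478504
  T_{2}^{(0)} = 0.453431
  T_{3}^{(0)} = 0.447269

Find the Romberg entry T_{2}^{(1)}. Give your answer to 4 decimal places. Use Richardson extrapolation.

Richardson extrapolation on the trapezoidal column (denominator 4−1=3):
T_{2}^{(1)} = 0.453431 + (0.453431 − 0.478504)/3 = 0.445073

0.4451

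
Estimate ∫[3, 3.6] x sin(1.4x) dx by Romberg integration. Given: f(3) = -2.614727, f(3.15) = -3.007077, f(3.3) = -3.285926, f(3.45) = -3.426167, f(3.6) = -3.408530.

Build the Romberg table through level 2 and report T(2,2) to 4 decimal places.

-1.9164

T(0,0) (trapezoid, 1 panel, h=0.6000): -1.806977
T(1,0) (trapezoid, 2 panels, h=0.3000): -1.889266
T(2,0) (trapezoid, 4 panels, h=0.1500): -1.909620
T(1,1) = -1.889266 + (-1.889266 − (-1.806977))/3 = -1.916696
T(2,1) = -1.909620 + (-1.909620 − (-1.889266))/3 = -1.916405
T(2,2) = -1.916405 + (-1.916405 − (-1.916696))/15 = -1.916386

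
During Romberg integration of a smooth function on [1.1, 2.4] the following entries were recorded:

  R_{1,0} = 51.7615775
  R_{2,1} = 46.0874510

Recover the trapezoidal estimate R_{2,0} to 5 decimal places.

47.50598

From R_{2,1} = (4·R_{2,0} − R_{1,0})/3, solve for R_{2,0}:
4·R_{2,0} = 3·46.0874510 + 51.7615775 = 190.0239305
R_{2,0} = 47.5059826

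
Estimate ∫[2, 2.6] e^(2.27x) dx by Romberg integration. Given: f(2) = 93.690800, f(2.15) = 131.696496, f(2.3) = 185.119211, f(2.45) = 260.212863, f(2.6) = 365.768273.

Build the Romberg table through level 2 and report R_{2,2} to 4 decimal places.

119.8583

R_{0,0} (trapezoid, 1 panel, h=0.6000): 137.837722
R_{1,0} (trapezoid, 2 panels, h=0.3000): 124.454624
R_{2,0} (trapezoid, 4 panels, h=0.1500): 121.013716
R_{1,1} = 124.454624 + (124.454624 − 137.837722)/3 = 119.993591
R_{2,1} = 121.013716 + (121.013716 − 124.454624)/3 = 119.866747
R_{2,2} = 119.866747 + (119.866747 − 119.993591)/15 = 119.858291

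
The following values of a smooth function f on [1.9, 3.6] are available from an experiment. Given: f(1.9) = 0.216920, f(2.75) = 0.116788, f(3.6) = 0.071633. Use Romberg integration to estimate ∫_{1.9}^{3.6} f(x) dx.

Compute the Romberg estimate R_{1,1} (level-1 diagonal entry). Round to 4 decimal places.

R_{0,0} (trapezoid, 1 panel, h=1.7000): 0.245270
R_{1,0} (trapezoid, 2 panels, h=0.8500): 0.221905
R_{1,1} = 0.221905 + (0.221905 − 0.245270)/3 = 0.214117

0.2141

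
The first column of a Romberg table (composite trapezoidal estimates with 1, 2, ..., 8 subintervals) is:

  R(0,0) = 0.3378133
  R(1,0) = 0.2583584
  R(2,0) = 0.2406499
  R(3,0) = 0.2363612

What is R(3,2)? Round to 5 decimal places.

Richardson extrapolation on the trapezoidal column (denominator 4−1=3):
R(2,1) = (4·0.2406499 − 0.2583584) / 3 = 0.2347471
R(3,1) = 0.2363612 + (0.2363612 − 0.2406499)/3 = 0.2349316
R(3,2) = (16·0.2349316 − 0.2347471) / 15 = 0.2349439

0.23494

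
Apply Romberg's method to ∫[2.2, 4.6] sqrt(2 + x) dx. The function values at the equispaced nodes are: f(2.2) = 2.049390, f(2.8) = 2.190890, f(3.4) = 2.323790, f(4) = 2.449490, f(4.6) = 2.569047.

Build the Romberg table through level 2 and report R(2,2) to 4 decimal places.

5.5655

R(0,0) (trapezoid, 1 panel, h=2.4000): 5.542124
R(1,0) (trapezoid, 2 panels, h=1.2000): 5.559610
R(2,0) (trapezoid, 4 panels, h=0.6000): 5.564033
R(1,1) = 5.559610 + (5.559610 − 5.542124)/3 = 5.565439
R(2,1) = 5.564033 + (5.564033 − 5.559610)/3 = 5.565507
R(2,2) = 5.565507 + (5.565507 − 5.565439)/15 = 5.565512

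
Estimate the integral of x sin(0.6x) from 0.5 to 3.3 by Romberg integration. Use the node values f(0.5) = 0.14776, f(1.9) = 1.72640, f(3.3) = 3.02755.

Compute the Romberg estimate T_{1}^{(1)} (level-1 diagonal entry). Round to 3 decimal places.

T_{0}^{(0)} (trapezoid, 1 panel, h=2.8000): 4.44543
T_{1}^{(0)} (trapezoid, 2 panels, h=1.4000): 4.63968
T_{1}^{(1)} = 4.63968 + (4.63968 − 4.44543)/3 = 4.70443

4.704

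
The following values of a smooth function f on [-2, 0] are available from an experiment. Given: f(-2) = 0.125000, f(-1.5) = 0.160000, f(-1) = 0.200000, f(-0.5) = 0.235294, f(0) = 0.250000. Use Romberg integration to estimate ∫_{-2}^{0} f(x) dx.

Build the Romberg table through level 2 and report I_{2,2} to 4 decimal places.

I_{0,0} (trapezoid, 1 panel, h=2.0000): 0.375000
I_{1,0} (trapezoid, 2 panels, h=1.0000): 0.387500
I_{2,0} (trapezoid, 4 panels, h=0.5000): 0.391397
I_{1,1} = 0.387500 + (0.387500 − 0.375000)/3 = 0.391667
I_{2,1} = 0.391397 + (0.391397 − 0.387500)/3 = 0.392696
I_{2,2} = 0.392696 + (0.392696 − 0.391667)/15 = 0.392765

0.3928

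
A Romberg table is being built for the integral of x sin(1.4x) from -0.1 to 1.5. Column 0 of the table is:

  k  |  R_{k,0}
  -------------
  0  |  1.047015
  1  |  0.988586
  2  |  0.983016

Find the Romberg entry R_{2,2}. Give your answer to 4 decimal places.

0.9820

Richardson extrapolation on the trapezoidal column (denominator 4−1=3):
R_{1,1} = (4·0.988586 − 1.047015) / 3 = 0.969110
R_{2,1} = (4·0.983016 − 0.988586) / 3 = 0.981159
R_{2,2} = 0.981159 + (0.981159 − 0.969110)/15 = 0.981962
(Column j=1 coincides with Simpson's rule on the same nodes.)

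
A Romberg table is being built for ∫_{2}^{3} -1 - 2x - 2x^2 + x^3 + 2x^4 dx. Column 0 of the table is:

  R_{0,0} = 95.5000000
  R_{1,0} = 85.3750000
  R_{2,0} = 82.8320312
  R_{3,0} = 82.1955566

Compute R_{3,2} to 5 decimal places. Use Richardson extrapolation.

81.98333

Richardson extrapolation on the trapezoidal column (denominator 4−1=3):
R_{2,1} = (4·82.8320312 − 85.3750000) / 3 = 81.9843749
R_{3,1} = 82.1955566 + (82.1955566 − 82.8320312)/3 = 81.9833984
R_{3,2} = 81.9833984 + (81.9833984 − 81.9843749)/15 = 81.9833333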